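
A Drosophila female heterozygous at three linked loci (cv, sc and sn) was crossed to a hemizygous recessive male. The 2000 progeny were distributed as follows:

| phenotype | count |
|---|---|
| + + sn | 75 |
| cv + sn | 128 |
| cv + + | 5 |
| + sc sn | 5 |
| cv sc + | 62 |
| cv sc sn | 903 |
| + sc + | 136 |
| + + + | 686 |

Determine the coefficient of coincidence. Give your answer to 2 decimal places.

The two most frequent reciprocal classes, cv sc sn and + + +, are the parental types, so the F1 was cv sc sn / + + +.
The two rarest classes, + sc sn and cv + +, are the double crossovers. Comparing them with the parentals, only the cv allele has switched, so cv is the middle locus and the order is sn – cv – sc.
sn–cv: (137 + 10)/2000 = 0.0735; cv–sc: (264 + 10)/2000 = 0.1370.
Expected DCO frequency = 0.0735 × 0.1370 ≈ 0.01007; observed = 10/2000 ≈ 0.00500.
Coefficient of coincidence = 0.00500/0.01007 ≈ 0.50.

0.50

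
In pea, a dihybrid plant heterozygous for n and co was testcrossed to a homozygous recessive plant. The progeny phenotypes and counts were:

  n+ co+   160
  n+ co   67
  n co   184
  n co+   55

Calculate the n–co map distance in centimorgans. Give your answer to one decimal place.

26.2 centimorgans

The two most frequent classes, n+ co+ (160) and n co (184), are the parental types, so the F1 was n+ co+ / n co.
The recombinant classes are n+ co and n co+: 67 + 55 = 122.
Recombination frequency = 122/466 = 0.2618 ≈ 26.2%, i.e. 26.2 centimorgans.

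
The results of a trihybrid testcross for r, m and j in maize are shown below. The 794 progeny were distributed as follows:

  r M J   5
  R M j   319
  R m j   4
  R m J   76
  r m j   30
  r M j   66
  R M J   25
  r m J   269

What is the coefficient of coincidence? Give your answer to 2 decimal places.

The two most frequent reciprocal classes, r m J and R M j, are the parental types, so the F1 was r m J / R M j.
The two rarest classes, r M J and R m j, are the double crossovers. Comparing them with the parentals, only the m allele has switched, so m is the middle locus and the order is j – m – r.
j–m: (55 + 9)/794 = 0.0806; m–r: (142 + 9)/794 = 0.1902.
Expected DCO frequency = 0.0806 × 0.1902 ≈ 0.01533; observed = 9/794 ≈ 0.01134.
Coefficient of coincidence = 0.01134/0.01533 ≈ 0.74.

0.74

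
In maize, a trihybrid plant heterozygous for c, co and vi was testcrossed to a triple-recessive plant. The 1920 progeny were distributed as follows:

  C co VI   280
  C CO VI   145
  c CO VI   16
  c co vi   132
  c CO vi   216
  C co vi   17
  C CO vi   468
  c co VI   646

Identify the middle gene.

The two most frequent reciprocal classes, c co VI and C CO vi, are the parental types, so the F1 was c co VI / C CO vi.
The two rarest classes, c CO VI and C co vi, are the double crossovers. Comparing them with the parentals, only the co allele has switched, so co is the middle locus and the order is c – co – vi.

co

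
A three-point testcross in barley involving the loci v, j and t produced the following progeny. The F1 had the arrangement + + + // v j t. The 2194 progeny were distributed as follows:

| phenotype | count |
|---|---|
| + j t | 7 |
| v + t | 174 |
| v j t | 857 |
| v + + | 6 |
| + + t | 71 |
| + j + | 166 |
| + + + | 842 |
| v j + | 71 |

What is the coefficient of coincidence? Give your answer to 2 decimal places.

The two rarest classes, v + + and + j t, are the double crossovers. Comparing them with the parentals, only the v allele has switched, so v is the middle locus and the order is j – v – t.
j–v: (340 + 13)/2194 = 0.1609; v–t: (142 + 13)/2194 = 0.0706.
Expected DCO frequency = 0.1609 × 0.0706 ≈ 0.01136; observed = 13/2194 ≈ 0.00593.
Coefficient of coincidence = 0.00593/0.01136 ≈ 0.52.

0.52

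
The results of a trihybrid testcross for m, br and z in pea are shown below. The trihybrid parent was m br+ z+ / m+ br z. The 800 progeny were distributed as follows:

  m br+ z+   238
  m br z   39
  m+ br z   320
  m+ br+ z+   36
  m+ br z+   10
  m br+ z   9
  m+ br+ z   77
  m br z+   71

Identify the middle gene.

The two rarest classes, m br+ z and m+ br z+, are the double crossovers. Comparing them with the parentals, only the z allele has switched, so z is the middle locus and the order is m – z – br.

z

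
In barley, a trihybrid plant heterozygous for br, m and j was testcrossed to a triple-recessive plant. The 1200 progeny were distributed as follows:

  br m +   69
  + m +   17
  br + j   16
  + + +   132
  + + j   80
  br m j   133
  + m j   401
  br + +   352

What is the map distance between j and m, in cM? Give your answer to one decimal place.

15.2 cM

The two most frequent reciprocal classes, + m j and br + +, are the parental types, so the F1 was + m j / br + +.
The two rarest classes, + m + and br + j, are the double crossovers. Comparing them with the parentals, only the j allele has switched, so j is the middle locus and the order is br – j – m.
Crossovers in the j–m interval produce the single-crossover classes + + j and br m + (80 + 69 = 149) plus the double crossovers (33).
RF(j–m) = (149 + 33) / 1200 = 182/1200 = 0.1517 → 15.2 cM.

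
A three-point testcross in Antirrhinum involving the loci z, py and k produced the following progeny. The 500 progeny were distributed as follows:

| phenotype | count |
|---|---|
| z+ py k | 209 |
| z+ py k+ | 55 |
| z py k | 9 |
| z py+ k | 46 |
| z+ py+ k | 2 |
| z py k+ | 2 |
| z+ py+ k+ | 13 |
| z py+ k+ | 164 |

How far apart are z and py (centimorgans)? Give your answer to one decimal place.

5.2 centimorgans

The two most frequent reciprocal classes, z py+ k+ and z+ py k, are the parental types, so the F1 was z py+ k+ / z+ py k.
The two rarest classes, z py k+ and z+ py+ k, are the double crossovers. Comparing them with the parentals, only the py allele has switched, so py is the middle locus and the order is z – py – k.
Crossovers in the z–py interval produce the single-crossover classes z+ py+ k+ and z py k (13 + 9 = 22) plus the double crossovers (4).
RF(z–py) = (22 + 4) / 500 = 26/500 = 0.0520 → 5.2 centimorgans.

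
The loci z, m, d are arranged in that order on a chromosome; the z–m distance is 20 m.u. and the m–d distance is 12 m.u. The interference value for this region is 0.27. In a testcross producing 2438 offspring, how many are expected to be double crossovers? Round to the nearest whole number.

Map distances give recombination frequencies of 0.200 and 0.120 for the two intervals.
With interference 0.27 (so coincidence = 0.73), expected double-crossover frequency = 0.200 × 0.120 × 0.73 = 0.01752.
Expected number = 0.01752 × 2438 = 42.71 ≈ 43.

43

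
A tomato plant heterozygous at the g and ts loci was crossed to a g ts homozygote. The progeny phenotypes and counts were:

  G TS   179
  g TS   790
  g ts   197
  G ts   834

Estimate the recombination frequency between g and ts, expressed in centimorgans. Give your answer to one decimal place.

18.8 centimorgans

The two most frequent classes, G ts (834) and g TS (790), are the parental types, so the F1 was G ts / g TS.
The recombinant classes are G TS and g ts: 179 + 197 = 376.
Recombination frequency = 376/2000 = 0.1880 ≈ 18.8%, i.e. 18.8 centimorgans.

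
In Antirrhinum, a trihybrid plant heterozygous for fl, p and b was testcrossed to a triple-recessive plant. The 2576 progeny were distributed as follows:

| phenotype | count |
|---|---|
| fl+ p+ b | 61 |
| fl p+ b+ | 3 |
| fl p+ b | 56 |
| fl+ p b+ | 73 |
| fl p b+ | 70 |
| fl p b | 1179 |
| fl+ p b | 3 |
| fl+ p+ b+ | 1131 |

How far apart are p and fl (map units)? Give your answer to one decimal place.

5.2 map units

The two most frequent reciprocal classes, fl+ p+ b+ and fl p b, are the parental types, so the F1 was fl+ p+ b+ / fl p b.
The two rarest classes, fl p+ b+ and fl+ p b, are the double crossovers. Comparing them with the parentals, only the fl allele has switched, so fl is the middle locus and the order is b – fl – p.
Crossovers in the fl–p interval produce the single-crossover classes fl+ p b+ and fl p+ b (73 + 56 = 129) plus the double crossovers (6).
RF(fl–p) = (129 + 6) / 2576 = 135/2576 = 0.0524 → 5.2 map units.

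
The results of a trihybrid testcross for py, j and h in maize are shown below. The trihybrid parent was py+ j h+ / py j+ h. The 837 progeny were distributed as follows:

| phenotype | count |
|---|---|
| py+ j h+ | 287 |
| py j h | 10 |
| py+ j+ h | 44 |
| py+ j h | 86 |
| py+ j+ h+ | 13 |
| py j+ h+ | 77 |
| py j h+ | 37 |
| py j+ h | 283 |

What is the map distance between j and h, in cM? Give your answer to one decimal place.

The two rarest classes, py+ j+ h+ and py j h, are the double crossovers. Comparing them with the parentals, only the j allele has switched, so j is the middle locus and the order is h – j – py.
Crossovers in the h–j interval produce the single-crossover classes py+ j h and py j+ h+ (86 + 77 = 163) plus the double crossovers (23).
RF(h–j) = (163 + 23) / 837 = 186/837 = 0.2222 → 22.2 cM.

22.2 cM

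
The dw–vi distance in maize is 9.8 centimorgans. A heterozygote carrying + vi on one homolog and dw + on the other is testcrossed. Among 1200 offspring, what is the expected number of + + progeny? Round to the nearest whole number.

59

A map distance of 9.8 centimorgans corresponds to a recombination frequency of 0.098.
The F1 is + vi / dw +, so + + is a recombinant gamete class with expected frequency r/2 = 0.098/2 = 0.0490.
Expected number = 0.0490 × 1200 = 58.80 ≈ 59.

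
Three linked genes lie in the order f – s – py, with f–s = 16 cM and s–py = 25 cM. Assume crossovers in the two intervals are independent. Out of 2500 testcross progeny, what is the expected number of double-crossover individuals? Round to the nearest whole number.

Map distances give recombination frequencies of 0.160 and 0.250 for the two intervals.
With no interference, expected double-crossover frequency = 0.160 × 0.250 = 0.04000.
Expected number = 0.04000 × 2500 = 100.00 ≈ 100.

100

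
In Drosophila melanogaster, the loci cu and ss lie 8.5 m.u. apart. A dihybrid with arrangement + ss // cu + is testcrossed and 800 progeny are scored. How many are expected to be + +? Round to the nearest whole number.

34

A map distance of 8.5 m.u. corresponds to a recombination frequency of 0.085.
The F1 is + ss / cu +, so + + is a recombinant gamete class with expected frequency r/2 = 0.085/2 = 0.0425.
Expected number = 0.0425 × 800 = 34.00 ≈ 34.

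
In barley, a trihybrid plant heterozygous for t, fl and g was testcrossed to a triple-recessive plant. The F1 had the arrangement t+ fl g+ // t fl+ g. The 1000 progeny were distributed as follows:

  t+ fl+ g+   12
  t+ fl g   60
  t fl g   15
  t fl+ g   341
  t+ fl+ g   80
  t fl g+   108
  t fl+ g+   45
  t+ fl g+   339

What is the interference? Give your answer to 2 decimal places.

0.05

The two rarest classes, t+ fl+ g+ and t fl g, are the double crossovers. Comparing them with the parentals, only the fl allele has switched, so fl is the middle locus and the order is t – fl – g.
t–fl: (188 + 27)/1000 = 0.2150; fl–g: (105 + 27)/1000 = 0.1320.
Expected DCO frequency = 0.2150 × 0.1320 ≈ 0.02838; observed = 27/1000 ≈ 0.02700.
Coefficient of coincidence = 0.02700/0.02838 ≈ 0.95; interference = 1 − 0.95 = 0.05.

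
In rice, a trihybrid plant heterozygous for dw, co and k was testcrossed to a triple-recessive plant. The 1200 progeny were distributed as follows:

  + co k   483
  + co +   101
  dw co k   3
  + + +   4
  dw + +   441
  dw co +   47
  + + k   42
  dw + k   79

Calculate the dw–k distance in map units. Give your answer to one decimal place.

The two most frequent reciprocal classes, + co k and dw + +, are the parental types, so the F1 was + co k / dw + +.
The two rarest classes, dw co k and + + +, are the double crossovers. Comparing them with the parentals, only the dw allele has switched, so dw is the middle locus and the order is co – dw – k.
Crossovers in the dw–k interval produce the single-crossover classes + co + and dw + k (101 + 79 = 180) plus the double crossovers (7).
RF(dw–k) = (180 + 7) / 1200 = 187/1200 = 0.1558 → 15.6 map units.

15.6 map units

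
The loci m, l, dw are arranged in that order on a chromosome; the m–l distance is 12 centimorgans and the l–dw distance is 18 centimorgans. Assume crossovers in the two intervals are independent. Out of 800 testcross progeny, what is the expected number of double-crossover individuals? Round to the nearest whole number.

17

Map distances give recombination frequencies of 0.120 and 0.180 for the two intervals.
With no interference, expected double-crossover frequency = 0.120 × 0.180 = 0.02160.
Expected number = 0.02160 × 800 = 17.28 ≈ 17.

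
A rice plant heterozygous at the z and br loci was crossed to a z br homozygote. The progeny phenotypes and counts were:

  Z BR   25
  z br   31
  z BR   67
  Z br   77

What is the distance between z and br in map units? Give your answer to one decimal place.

28.0 map units

The two most frequent classes, Z br (77) and z BR (67), are the parental types, so the F1 was Z br / z BR.
The recombinant classes are Z BR and z br: 25 + 31 = 56.
Recombination frequency = 56/200 = 0.2800 ≈ 28.0%, i.e. 28.0 map units.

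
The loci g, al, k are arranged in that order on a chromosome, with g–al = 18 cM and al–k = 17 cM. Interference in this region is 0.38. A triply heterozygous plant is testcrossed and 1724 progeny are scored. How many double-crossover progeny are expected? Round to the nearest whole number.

Map distances give recombination frequencies of 0.180 and 0.170 for the two intervals.
With interference 0.38 (so coincidence = 0.62), expected double-crossover frequency = 0.180 × 0.170 × 0.62 = 0.01897.
Expected number = 0.01897 × 1724 = 32.71 ≈ 33.

33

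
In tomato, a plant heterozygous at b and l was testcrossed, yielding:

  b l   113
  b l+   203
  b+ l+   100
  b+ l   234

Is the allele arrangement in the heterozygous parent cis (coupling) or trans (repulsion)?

trans

The two most frequent classes are b+ l (234) and b l+ (203); these are the parental (non-recombinant) types.
So the F1 carried b+ l on one chromosome and b l+ on the other — the recessive alleles are on opposite chromosomes (trans / repulsion).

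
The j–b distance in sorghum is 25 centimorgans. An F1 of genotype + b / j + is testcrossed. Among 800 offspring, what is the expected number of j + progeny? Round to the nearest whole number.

300

A map distance of 25 centimorgans corresponds to a recombination frequency of 0.250.
The F1 is + b / j +, so j + is a parental gamete class with expected frequency (1 − r)/2 = 0.750/2 = 0.3750.
Expected number = 0.3750 × 800 = 300.00 ≈ 300.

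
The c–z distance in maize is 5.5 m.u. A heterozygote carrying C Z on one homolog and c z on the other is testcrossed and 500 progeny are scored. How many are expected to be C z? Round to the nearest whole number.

14

A map distance of 5.5 m.u. corresponds to a recombination frequency of 0.055.
The F1 is C Z / c z, so C z is a recombinant gamete class with expected frequency r/2 = 0.055/2 = 0.0275.
Expected number = 0.0275 × 500 = 13.75 ≈ 14.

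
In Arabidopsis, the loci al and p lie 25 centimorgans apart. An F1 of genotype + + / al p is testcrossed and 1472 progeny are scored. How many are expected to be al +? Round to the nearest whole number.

184

A map distance of 25 centimorgans corresponds to a recombination frequency of 0.250.
The F1 is + + / al p, so al + is a recombinant gamete class with expected frequency r/2 = 0.250/2 = 0.1250.
Expected number = 0.1250 × 1472 = 184.00 ≈ 184.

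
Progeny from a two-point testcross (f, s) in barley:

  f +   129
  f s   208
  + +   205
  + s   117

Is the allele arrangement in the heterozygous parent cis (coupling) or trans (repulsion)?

The two most frequent classes are + + (205) and f s (208); these are the parental (non-recombinant) types.
So the F1 carried + + on one chromosome and f s on the other — the recessive alleles are on the same chromosome (cis / coupling).

cis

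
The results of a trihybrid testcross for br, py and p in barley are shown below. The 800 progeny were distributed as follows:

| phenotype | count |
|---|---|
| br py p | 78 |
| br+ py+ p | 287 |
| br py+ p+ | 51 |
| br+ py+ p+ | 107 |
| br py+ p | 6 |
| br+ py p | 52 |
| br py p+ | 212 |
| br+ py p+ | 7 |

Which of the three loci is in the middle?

br

The two most frequent reciprocal classes, br+ py+ p and br py p+, are the parental types, so the F1 was br+ py+ p / br py p+.
The two rarest classes, br py+ p and br+ py p+, are the double crossovers. Comparing them with the parentals, only the br allele has switched, so br is the middle locus and the order is py – br – p.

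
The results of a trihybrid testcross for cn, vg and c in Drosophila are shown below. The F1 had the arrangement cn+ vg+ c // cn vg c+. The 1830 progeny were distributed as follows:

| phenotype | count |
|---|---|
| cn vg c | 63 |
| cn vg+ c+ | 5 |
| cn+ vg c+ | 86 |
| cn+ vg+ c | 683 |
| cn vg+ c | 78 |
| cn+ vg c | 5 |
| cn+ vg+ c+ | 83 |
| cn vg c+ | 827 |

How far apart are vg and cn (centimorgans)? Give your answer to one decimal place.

The two rarest classes, cn+ vg c and cn vg+ c+, are the double crossovers. Comparing them with the parentals, only the vg allele has switched, so vg is the middle locus and the order is c – vg – cn.
Crossovers in the vg–cn interval produce the single-crossover classes cn vg+ c and cn+ vg c+ (78 + 86 = 164) plus the double crossovers (10).
RF(vg–cn) = (164 + 10) / 1830 = 174/1830 = 0.0951 → 9.5 centimorgans.

9.5 centimorgans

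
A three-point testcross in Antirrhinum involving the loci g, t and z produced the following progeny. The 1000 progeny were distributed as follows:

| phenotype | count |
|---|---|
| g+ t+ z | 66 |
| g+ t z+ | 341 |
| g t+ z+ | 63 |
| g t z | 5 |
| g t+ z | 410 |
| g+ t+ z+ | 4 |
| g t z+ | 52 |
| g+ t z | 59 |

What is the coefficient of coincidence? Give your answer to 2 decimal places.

The two most frequent reciprocal classes, g t+ z and g+ t z+, are the parental types, so the F1 was g t+ z / g+ t z+.
The two rarest classes, g t z and g+ t+ z+, are the double crossovers. Comparing them with the parentals, only the t allele has switched, so t is the middle locus and the order is z – t – g.
z–t: (122 + 9)/1000 = 0.1310; t–g: (118 + 9)/1000 = 0.1270.
Expected DCO frequency = 0.1310 × 0.1270 ≈ 0.01664; observed = 9/1000 ≈ 0.00900.
Coefficient of coincidence = 0.00900/0.01664 ≈ 0.54.

0.54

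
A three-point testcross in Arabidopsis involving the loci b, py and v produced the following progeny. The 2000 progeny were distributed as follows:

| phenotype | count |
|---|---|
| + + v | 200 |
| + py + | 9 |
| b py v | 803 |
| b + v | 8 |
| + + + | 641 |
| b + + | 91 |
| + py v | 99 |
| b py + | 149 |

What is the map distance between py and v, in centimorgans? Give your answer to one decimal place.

18.3 centimorgans

The two most frequent reciprocal classes, b py v and + + +, are the parental types, so the F1 was b py v / + + +.
The two rarest classes, b + v and + py +, are the double crossovers. Comparing them with the parentals, only the py allele has switched, so py is the middle locus and the order is b – py – v.
Crossovers in the py–v interval produce the single-crossover classes b py + and + + v (149 + 200 = 349) plus the double crossovers (17).
RF(py–v) = (349 + 17) / 2000 = 366/2000 = 0.1830 → 18.3 centimorgans.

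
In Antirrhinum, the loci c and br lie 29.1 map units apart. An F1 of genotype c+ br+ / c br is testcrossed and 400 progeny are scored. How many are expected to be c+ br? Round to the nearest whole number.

58

A map distance of 29.1 map units corresponds to a recombination frequency of 0.291.
The F1 is c+ br+ / c br, so c+ br is a recombinant gamete class with expected frequency r/2 = 0.291/2 = 0.1455.
Expected number = 0.1455 × 400 = 58.20 ≈ 58.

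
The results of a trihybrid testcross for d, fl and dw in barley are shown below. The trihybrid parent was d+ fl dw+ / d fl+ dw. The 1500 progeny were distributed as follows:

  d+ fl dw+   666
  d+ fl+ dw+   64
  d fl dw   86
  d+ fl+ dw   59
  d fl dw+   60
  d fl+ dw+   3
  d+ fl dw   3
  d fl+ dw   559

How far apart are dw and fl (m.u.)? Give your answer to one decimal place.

10.4 m.u.

The two rarest classes, d+ fl dw and d fl+ dw+, are the double crossovers. Comparing them with the parentals, only the dw allele has switched, so dw is the middle locus and the order is d – dw – fl.
Crossovers in the dw–fl interval produce the single-crossover classes d+ fl+ dw+ and d fl dw (64 + 86 = 150) plus the double crossovers (6).
RF(dw–fl) = (150 + 6) / 1500 = 156/1500 = 0.1040 → 10.4 m.u.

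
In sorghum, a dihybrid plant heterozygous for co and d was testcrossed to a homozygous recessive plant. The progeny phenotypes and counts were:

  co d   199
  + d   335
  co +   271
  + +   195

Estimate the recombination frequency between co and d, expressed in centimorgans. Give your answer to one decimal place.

39.4 centimorgans

The two most frequent classes, + d (335) and co + (271), are the parental types, so the F1 was + d / co +.
The recombinant classes are + + and co d: 195 + 199 = 394.
Recombination frequency = 394/1000 = 0.3940 ≈ 39.4%, i.e. 39.4 centimorgans.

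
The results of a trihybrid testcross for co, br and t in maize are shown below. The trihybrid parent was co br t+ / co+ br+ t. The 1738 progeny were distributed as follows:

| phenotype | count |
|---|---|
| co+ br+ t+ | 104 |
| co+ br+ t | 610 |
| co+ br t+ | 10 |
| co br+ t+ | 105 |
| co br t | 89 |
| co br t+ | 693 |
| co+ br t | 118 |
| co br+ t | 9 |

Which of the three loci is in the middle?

co

The two rarest classes, co+ br t+ and co br+ t, are the double crossovers. Comparing them with the parentals, only the co allele has switched, so co is the middle locus and the order is br – co – t.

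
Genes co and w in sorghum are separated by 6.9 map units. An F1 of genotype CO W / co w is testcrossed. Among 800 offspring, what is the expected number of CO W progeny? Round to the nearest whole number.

372

A map distance of 6.9 map units corresponds to a recombination frequency of 0.069.
The F1 is CO W / co w, so CO W is a parental gamete class with expected frequency (1 − r)/2 = 0.931/2 = 0.4655.
Expected number = 0.4655 × 800 = 372.40 ≈ 372.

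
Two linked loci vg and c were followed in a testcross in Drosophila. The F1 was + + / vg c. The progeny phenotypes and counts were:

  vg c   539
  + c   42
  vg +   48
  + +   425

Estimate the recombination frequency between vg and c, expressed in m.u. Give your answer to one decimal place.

8.5 m.u.

The recombinant classes are + c and vg +: 42 + 48 = 90.
Recombination frequency = 90/1054 = 0.0854 ≈ 8.5%, i.e. 8.5 m.u.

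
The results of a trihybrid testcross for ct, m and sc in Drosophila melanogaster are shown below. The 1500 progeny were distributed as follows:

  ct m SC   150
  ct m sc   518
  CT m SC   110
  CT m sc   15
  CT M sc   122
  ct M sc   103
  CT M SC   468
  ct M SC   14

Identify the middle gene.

ct

The two most frequent reciprocal classes, CT M SC and ct m sc, are the parental types, so the F1 was CT M SC / ct m sc.
The two rarest classes, ct M SC and CT m sc, are the double crossovers. Comparing them with the parentals, only the ct allele has switched, so ct is the middle locus and the order is sc – ct – m.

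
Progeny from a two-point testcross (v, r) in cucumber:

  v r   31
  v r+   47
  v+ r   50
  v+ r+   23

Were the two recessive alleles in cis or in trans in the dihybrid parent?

trans

The two most frequent classes are v+ r (50) and v r+ (47); these are the parental (non-recombinant) types.
So the F1 carried v+ r on one chromosome and v r+ on the other — the recessive alleles are on opposite chromosomes (trans / repulsion).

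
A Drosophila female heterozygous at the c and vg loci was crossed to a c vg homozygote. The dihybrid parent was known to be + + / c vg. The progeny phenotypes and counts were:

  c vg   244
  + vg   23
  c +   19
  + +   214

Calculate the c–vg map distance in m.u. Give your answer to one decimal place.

The recombinant classes are + vg and c +: 23 + 19 = 42.
Recombination frequency = 42/500 = 0.0840 ≈ 8.4%, i.e. 8.4 m.u.

8.4 m.u.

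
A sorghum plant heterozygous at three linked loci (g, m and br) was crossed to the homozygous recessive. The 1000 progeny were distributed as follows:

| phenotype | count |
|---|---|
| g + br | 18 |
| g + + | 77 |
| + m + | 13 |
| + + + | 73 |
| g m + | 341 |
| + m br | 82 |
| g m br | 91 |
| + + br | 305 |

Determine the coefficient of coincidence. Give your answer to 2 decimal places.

The two most frequent reciprocal classes, + + br and g m +, are the parental types, so the F1 was + + br / g m +.
The two rarest classes, g + br and + m +, are the double crossovers. Comparing them with the parentals, only the g allele has switched, so g is the middle locus and the order is br – g – m.
br–g: (164 + 31)/1000 = 0.1950; g–m: (159 + 31)/1000 = 0.1900.
Expected DCO frequency = 0.1950 × 0.1900 ≈ 0.03705; observed = 31/1000 ≈ 0.03100.
Coefficient of coincidence = 0.03100/0.03705 ≈ 0.84.

0.84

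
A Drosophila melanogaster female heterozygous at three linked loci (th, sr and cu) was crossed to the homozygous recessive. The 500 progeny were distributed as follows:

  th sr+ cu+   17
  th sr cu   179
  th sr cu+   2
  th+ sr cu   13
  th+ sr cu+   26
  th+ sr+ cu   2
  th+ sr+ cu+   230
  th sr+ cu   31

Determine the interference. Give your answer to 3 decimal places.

The two most frequent reciprocal classes, th+ sr+ cu+ and th sr cu, are the parental types, so the F1 was th+ sr+ cu+ / th sr cu.
The two rarest classes, th+ sr+ cu and th sr cu+, are the double crossovers. Comparing them with the parentals, only the cu allele has switched, so cu is the middle locus and the order is th – cu – sr.
th–cu: (30 + 4)/500 = 0.0680; cu–sr: (57 + 4)/500 = 0.1220.
Expected DCO frequency = 0.0680 × 0.1220 ≈ 0.00830; observed = 4/500 ≈ 0.00800.
Coefficient of coincidence = 0.00800/0.00830 ≈ 0.964; interference = 1 − 0.964 = 0.036.

0.036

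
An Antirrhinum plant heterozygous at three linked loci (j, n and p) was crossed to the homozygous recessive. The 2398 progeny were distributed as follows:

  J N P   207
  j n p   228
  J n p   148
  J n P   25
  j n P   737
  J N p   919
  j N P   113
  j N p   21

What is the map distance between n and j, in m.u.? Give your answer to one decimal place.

12.8 m.u.

The two most frequent reciprocal classes, J N p and j n P, are the parental types, so the F1 was J N p / j n P.
The two rarest classes, j N p and J n P, are the double crossovers. Comparing them with the parentals, only the j allele has switched, so j is the middle locus and the order is n – j – p.
Crossovers in the n–j interval produce the single-crossover classes J n p and j N P (148 + 113 = 261) plus the double crossovers (46).
RF(n–j) = (261 + 46) / 2398 = 307/2398 = 0.1280 → 12.8 m.u.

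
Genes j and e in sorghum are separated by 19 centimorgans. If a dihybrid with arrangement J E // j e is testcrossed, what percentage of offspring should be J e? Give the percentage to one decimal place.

A map distance of 19 centimorgans corresponds to a recombination frequency of 0.190.
The F1 is J E / j e, so J e is a recombinant gamete class with expected frequency r/2 = 0.190/2 = 0.0950.
That is 0.0950 = 9.5% of the progeny.

9.5%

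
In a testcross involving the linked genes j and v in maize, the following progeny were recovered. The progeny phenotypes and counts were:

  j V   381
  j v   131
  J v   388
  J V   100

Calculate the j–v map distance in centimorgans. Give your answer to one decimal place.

23.1 centimorgans

The two most frequent classes, J v (388) and j V (381), are the parental types, so the F1 was J v / j V.
The recombinant classes are J V and j v: 100 + 131 = 231.
Recombination frequency = 231/1000 = 0.2310 ≈ 23.1%, i.e. 23.1 centimorgans.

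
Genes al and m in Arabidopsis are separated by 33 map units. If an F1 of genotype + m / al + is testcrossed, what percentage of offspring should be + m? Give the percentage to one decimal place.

33.5%

A map distance of 33 map units corresponds to a recombination frequency of 0.330.
The F1 is + m / al +, so + m is a parental gamete class with expected frequency (1 − r)/2 = 0.670/2 = 0.3350.
That is 0.3350 = 33.5% of the progeny.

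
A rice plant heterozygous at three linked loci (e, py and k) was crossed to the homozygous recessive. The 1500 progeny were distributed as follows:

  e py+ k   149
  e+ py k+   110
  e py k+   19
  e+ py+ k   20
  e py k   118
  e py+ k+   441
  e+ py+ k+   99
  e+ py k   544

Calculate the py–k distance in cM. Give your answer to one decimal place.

19.9 cM

The two most frequent reciprocal classes, e py+ k+ and e+ py k, are the parental types, so the F1 was e py+ k+ / e+ py k.
The two rarest classes, e py k+ and e+ py+ k, are the double crossovers. Comparing them with the parentals, only the py allele has switched, so py is the middle locus and the order is k – py – e.
Crossovers in the k–py interval produce the single-crossover classes e py+ k and e+ py k+ (149 + 110 = 259) plus the double crossovers (39).
RF(k–py) = (259 + 39) / 1500 = 298/1500 = 0.1987 → 19.9 cM.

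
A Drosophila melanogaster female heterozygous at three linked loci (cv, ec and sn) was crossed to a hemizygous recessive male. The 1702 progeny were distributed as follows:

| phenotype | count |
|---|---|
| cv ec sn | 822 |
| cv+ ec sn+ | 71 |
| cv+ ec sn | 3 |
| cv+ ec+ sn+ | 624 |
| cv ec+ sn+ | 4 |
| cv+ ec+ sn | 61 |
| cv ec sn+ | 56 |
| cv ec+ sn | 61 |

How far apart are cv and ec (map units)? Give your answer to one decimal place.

The two most frequent reciprocal classes, cv ec sn and cv+ ec+ sn+, are the parental types, so the F1 was cv ec sn / cv+ ec+ sn+.
The two rarest classes, cv+ ec sn and cv ec+ sn+, are the double crossovers. Comparing them with the parentals, only the cv allele has switched, so cv is the middle locus and the order is ec – cv – sn.
Crossovers in the ec–cv interval produce the single-crossover classes cv ec+ sn and cv+ ec sn+ (61 + 71 = 132) plus the double crossovers (7).
RF(ec–cv) = (132 + 7) / 1702 = 139/1702 = 0.0817 → 8.2 map units.

8.2 map units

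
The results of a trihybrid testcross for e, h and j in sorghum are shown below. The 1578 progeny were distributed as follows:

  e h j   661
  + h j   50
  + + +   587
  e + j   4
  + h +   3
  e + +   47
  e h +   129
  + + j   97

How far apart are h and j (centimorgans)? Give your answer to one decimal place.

14.8 centimorgans

The two most frequent reciprocal classes, + + + and e h j, are the parental types, so the F1 was + + + / e h j.
The two rarest classes, + h + and e + j, are the double crossovers. Comparing them with the parentals, only the h allele has switched, so h is the middle locus and the order is e – h – j.
Crossovers in the h–j interval produce the single-crossover classes + + j and e h + (97 + 129 = 226) plus the double crossovers (7).
RF(h–j) = (226 + 7) / 1578 = 233/1578 = 0.1477 → 14.8 centimorgans.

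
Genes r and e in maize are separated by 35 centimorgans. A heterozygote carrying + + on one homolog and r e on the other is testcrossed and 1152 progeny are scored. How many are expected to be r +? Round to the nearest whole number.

202

A map distance of 35 centimorgans corresponds to a recombination frequency of 0.350.
The F1 is + + / r e, so r + is a recombinant gamete class with expected frequency r/2 = 0.350/2 = 0.1750.
Expected number = 0.1750 × 1152 = 201.60 ≈ 202.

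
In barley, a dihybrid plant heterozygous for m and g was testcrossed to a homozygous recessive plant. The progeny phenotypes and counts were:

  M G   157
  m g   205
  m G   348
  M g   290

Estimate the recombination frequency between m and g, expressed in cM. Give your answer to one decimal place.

The two most frequent classes, M g (290) and m G (348), are the parental types, so the F1 was M g / m G.
The recombinant classes are M G and m g: 157 + 205 = 362.
Recombination frequency = 362/1000 = 0.3620 ≈ 36.2%, i.e. 36.2 cM.

36.2 cM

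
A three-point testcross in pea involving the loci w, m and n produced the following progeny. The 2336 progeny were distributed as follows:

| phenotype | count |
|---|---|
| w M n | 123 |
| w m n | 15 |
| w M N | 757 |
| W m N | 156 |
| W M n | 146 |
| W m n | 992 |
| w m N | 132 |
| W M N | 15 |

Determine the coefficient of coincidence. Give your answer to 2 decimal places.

The two most frequent reciprocal classes, W m n and w M N, are the parental types, so the F1 was W m n / w M N.
The two rarest classes, w m n and W M N, are the double crossovers. Comparing them with the parentals, only the w allele has switched, so w is the middle locus and the order is n – w – m.
n–w: (279 + 30)/2336 = 0.1323; w–m: (278 + 30)/2336 = 0.1318.
Expected DCO frequency = 0.1323 × 0.1318 ≈ 0.01744; observed = 30/2336 ≈ 0.01284.
Coefficient of coincidence = 0.01284/0.01744 ≈ 0.74.

0.74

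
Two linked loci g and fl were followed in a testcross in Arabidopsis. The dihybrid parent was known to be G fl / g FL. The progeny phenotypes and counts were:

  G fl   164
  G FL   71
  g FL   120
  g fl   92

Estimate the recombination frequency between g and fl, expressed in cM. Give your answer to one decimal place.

The recombinant classes are G FL and g fl: 71 + 92 = 163.
Recombination frequency = 163/447 = 0.3647 ≈ 36.5%, i.e. 36.5 cM.

36.5 cM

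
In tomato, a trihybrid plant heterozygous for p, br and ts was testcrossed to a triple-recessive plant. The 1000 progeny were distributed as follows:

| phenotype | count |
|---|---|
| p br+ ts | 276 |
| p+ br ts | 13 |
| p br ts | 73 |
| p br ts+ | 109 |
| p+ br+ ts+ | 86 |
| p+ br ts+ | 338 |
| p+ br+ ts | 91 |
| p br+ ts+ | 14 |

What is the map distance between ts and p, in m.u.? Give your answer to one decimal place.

22.7 m.u.

The two most frequent reciprocal classes, p br+ ts and p+ br ts+, are the parental types, so the F1 was p br+ ts / p+ br ts+.
The two rarest classes, p br+ ts+ and p+ br ts, are the double crossovers. Comparing them with the parentals, only the ts allele has switched, so ts is the middle locus and the order is p – ts – br.
Crossovers in the p–ts interval produce the single-crossover classes p+ br+ ts and p br ts+ (91 + 109 = 200) plus the double crossovers (27).
RF(p–ts) = (200 + 27) / 1000 = 227/1000 = 0.2270 → 22.7 m.u.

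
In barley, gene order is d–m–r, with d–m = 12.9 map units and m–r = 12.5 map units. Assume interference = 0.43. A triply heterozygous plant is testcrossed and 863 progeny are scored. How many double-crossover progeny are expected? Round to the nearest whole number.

Map distances give recombination frequencies of 0.129 and 0.125 for the two intervals.
With interference 0.43 (so coincidence = 0.57), expected double-crossover frequency = 0.129 × 0.125 × 0.57 = 0.00919.
Expected number = 0.00919 × 863 = 7.93 ≈ 8.

8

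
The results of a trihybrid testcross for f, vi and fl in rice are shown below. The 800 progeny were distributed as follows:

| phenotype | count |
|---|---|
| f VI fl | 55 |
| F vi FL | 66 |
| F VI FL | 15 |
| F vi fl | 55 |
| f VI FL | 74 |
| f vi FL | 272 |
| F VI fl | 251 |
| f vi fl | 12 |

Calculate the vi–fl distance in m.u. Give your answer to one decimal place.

19.5 m.u.

The two most frequent reciprocal classes, f vi FL and F VI fl, are the parental types, so the F1 was f vi FL / F VI fl.
The two rarest classes, f vi fl and F VI FL, are the double crossovers. Comparing them with the parentals, only the fl allele has switched, so fl is the middle locus and the order is f – fl – vi.
Crossovers in the fl–vi interval produce the single-crossover classes f VI FL and F vi fl (74 + 55 = 129) plus the double crossovers (27).
RF(fl–vi) = (129 + 27) / 800 = 156/800 = 0.1950 → 19.5 m.u.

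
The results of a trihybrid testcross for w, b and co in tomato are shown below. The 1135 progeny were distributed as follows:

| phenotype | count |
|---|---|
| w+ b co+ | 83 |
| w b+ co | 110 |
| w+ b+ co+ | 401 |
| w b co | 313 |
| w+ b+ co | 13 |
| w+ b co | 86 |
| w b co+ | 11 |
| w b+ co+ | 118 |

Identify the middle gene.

co

The two most frequent reciprocal classes, w b co and w+ b+ co+, are the parental types, so the F1 was w b co / w+ b+ co+.
The two rarest classes, w b co+ and w+ b+ co, are the double crossovers. Comparing them with the parentals, only the co allele has switched, so co is the middle locus and the order is w – co – b.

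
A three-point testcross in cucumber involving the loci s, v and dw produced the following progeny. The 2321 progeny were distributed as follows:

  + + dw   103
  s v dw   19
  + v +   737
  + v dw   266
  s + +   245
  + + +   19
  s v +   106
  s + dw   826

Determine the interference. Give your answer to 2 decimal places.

The two most frequent reciprocal classes, s + dw and + v +, are the parental types, so the F1 was s + dw / + v +.
The two rarest classes, s v dw and + + +, are the double crossovers. Comparing them with the parentals, only the v allele has switched, so v is the middle locus and the order is dw – v – s.
dw–v: (511 + 38)/2321 = 0.2365; v–s: (209 + 38)/2321 = 0.1064.
Expected DCO frequency = 0.2365 × 0.1064 ≈ 0.02516; observed = 38/2321 ≈ 0.01637.
Coefficient of coincidence = 0.01637/0.02516 ≈ 0.65; interference = 1 − 0.65 = 0.35.

0.35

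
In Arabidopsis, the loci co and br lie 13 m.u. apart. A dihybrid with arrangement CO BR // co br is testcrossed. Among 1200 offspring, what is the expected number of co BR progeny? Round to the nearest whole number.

78

A map distance of 13 m.u. corresponds to a recombination frequency of 0.130.
The F1 is CO BR / co br, so co BR is a recombinant gamete class with expected frequency r/2 = 0.130/2 = 0.0650.
Expected number = 0.0650 × 1200 = 78.00 ≈ 78.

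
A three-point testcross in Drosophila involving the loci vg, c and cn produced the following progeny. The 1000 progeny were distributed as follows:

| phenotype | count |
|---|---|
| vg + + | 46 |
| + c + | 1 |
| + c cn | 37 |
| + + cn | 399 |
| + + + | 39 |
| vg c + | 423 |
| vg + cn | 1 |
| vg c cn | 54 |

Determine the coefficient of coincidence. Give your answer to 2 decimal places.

0.25

The two most frequent reciprocal classes, + + cn and vg c +, are the parental types, so the F1 was + + cn / vg c +.
The two rarest classes, vg + cn and + c +, are the double crossovers. Comparing them with the parentals, only the vg allele has switched, so vg is the middle locus and the order is c – vg – cn.
c–vg: (83 + 2)/1000 = 0.0850; vg–cn: (93 + 2)/1000 = 0.0950.
Expected DCO frequency = 0.0850 × 0.0950 ≈ 0.00808; observed = 2/1000 ≈ 0.00200.
Coefficient of coincidence = 0.00200/0.00808 ≈ 0.25.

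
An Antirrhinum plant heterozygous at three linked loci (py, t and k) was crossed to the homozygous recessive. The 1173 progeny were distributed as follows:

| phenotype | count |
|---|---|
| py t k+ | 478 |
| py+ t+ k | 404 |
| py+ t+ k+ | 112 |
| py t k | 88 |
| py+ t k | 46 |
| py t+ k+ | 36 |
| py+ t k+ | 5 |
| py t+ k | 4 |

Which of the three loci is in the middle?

py

The two most frequent reciprocal classes, py t k+ and py+ t+ k, are the parental types, so the F1 was py t k+ / py+ t+ k.
The two rarest classes, py+ t k+ and py t+ k, are the double crossovers. Comparing them with the parentals, only the py allele has switched, so py is the middle locus and the order is k – py – t.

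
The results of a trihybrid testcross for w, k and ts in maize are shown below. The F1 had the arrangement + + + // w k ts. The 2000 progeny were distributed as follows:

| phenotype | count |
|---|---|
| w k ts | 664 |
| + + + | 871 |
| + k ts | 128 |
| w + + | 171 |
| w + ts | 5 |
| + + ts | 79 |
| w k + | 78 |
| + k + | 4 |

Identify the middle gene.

k

The two rarest classes, + k + and w + ts, are the double crossovers. Comparing them with the parentals, only the k allele has switched, so k is the middle locus and the order is w – k – ts.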